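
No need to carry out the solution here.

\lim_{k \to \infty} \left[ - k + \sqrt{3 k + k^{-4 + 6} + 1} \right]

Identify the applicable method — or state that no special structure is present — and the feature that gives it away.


Method: conjugate multiplication — both pieces blow up but their difference is finite; the conjugate trick rationalizes \sqrt{3 k + k^{-4 + 6} + 1} - k.


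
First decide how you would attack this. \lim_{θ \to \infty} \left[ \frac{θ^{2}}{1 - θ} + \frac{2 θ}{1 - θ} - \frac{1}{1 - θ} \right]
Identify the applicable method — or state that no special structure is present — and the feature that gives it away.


Method: dominant-term comparison — as θ grows, only the highest-degree terms matter — compare leading terms and read the limit off. Viewed as a single quotient this is an ∞/∞ form — an at-infinity application of l'Hôpital's rule would also resolve it; comparing leading growth reads the answer without differentiating.


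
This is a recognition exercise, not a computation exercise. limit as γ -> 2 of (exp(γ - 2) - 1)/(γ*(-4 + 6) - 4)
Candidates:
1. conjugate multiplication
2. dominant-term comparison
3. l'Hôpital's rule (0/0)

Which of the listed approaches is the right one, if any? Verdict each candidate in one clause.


Method: l'Hôpital's rule (0/0) — substituting 2 gives 0 over 0; differentiate top and bottom once and re-evaluate. Expanding numerator and denominator to first order gives the same value — the rule automates exactly that.
- conjugate multiplication: rationalization has no target — no divergent radical difference appears.
- dominant-term comparison: this is not a rational comparison of growth rates at infinity.
- l'Hôpital's rule (0/0): yes — fits the structure here.


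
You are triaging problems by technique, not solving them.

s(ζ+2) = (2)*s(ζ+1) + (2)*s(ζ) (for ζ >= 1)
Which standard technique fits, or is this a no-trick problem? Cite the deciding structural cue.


Method: the characteristic-root method — linear, homogeneous, constant coefficients: solutions of the form r^ζ exist — find the roots of the characteristic polynomial.


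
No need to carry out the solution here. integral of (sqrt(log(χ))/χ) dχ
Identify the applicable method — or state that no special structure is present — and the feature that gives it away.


Technique: u-substitution — collected, the integrand has one factor that is, up to a constant, the derivative of an inner expression the rest depends on — substitute for that inner expression.


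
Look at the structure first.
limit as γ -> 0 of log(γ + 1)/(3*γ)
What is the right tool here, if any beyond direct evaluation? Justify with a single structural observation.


Verdict: l'Hôpital's rule (0/0) — numerator and denominator both vanish at 0 — a genuine 0/0 form, which is exactly when l'Hôpital applies. Known elementary limits would finish this too — the rule just bypasses the case analysis.


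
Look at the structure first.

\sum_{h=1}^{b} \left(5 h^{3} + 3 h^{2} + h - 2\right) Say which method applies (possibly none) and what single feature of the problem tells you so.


Diagnosis: no special technique — no ratio, no shift structure, no binomial pattern: sum the constant-multiple powers of h with known formulas.


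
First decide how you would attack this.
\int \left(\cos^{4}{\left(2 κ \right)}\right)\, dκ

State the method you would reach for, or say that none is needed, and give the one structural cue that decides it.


Best approach: a trigonometric identity — \cos^{4}{\left(2 κ \right)} calls for power reduction: rewrite via double angles before any antiderivative is attempted.


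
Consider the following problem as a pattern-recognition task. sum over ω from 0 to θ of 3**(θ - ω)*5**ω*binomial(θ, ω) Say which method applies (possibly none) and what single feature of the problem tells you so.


Method: the binomial theorem — terms weighting binomial(θ, ω) against matched powers of 5 and 3 reassemble into (5 + 3)^θ by the binomial theorem.


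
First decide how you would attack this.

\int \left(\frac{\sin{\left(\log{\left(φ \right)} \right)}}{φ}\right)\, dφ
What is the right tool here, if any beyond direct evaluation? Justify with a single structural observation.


Technique: u-substitution — collected, the integrand has one factor that is, up to a constant, the derivative of an inner expression the rest depends on — substitute for that inner expression.


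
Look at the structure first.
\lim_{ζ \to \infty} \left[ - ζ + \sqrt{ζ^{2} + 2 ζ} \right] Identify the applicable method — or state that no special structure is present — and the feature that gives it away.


Technique: conjugate multiplication — \sqrt{ζ^{2} + 2 ζ} and ζ both blow up, but their difference is tame once the conjugate rationalizes it.


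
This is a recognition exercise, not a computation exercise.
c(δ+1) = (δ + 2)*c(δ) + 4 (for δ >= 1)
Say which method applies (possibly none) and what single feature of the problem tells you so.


Technique: a summation factor — an index-dependent multiplier δ + 2 rules out characteristic roots; a summation factor converts it to a pure difference.


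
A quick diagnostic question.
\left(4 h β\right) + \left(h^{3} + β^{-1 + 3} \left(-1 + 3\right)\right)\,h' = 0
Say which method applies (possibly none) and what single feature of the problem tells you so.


Verdict: the exact-equation method — equality of cross partials is the green light — assemble the potential function term by term.


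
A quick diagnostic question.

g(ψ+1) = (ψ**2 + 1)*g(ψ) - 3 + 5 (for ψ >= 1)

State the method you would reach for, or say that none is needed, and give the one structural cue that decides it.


Diagnosis: a summation factor — with the index-dependent coefficient ψ**2 + 1, dividing by the cumulative product turns the left side into a pure difference.


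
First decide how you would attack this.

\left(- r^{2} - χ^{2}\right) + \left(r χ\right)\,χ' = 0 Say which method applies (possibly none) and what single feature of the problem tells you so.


Technique: the homogeneous substitution — the slope's numerator and denominator share total degree; set v = χ/r and the equation drops to separable form. A Bernoulli rewrite works here as the equation stands — the homogeneous substitution is the more immediate reading.


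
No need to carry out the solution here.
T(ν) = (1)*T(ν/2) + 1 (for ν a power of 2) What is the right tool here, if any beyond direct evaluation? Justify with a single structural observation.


Diagnosis: the master substitution — a divide-and-conquer shape: argument ν/2, so change variables with ν = 2^m and solve the linear version.


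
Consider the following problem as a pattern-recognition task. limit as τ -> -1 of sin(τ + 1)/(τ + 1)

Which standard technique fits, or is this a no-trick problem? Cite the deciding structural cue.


Diagnosis: l'Hôpital's rule (0/0) — substituting -1 gives 0 over 0; differentiate top and bottom once and re-evaluate. The standard small-argument limits would also carry it; the rule is the systematic route.


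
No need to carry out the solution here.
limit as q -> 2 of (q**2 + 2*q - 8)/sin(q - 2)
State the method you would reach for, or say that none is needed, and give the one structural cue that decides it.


Verdict: l'Hôpital's rule (0/0) — numerator and denominator both vanish at 2 — a genuine 0/0 form, which is exactly when l'Hôpital applies. A first-order expansion at the point is an equally standard path; the rule packages it.


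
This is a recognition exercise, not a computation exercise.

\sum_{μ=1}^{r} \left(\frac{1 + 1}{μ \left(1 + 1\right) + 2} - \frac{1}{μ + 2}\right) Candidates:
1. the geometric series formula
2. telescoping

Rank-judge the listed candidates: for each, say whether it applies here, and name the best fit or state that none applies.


Verdict: telescoping — consecutive terms evaluate one function at adjacent indices (\frac{1 + 1}{μ \left(1 + 1\right) + 2} is its current value): one term's tail is the next term's head, so the chain collapses.
- the geometric series formula: no single multiplier carries one term to the next throughout the sum.
- telescoping: yes — fits the structure here.


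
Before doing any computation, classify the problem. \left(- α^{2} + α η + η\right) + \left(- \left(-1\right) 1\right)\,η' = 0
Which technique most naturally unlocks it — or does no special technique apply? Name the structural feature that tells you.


Diagnosis: a linear integrating factor — linear in the unknown with genuine forcing: multiply through by the exponential of the integrated coefficient and the left side closes into one derivative.


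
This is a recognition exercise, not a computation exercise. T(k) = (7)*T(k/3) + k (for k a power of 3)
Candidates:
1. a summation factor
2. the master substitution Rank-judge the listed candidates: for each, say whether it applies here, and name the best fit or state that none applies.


Method: the master substitution — the index is divided (k/3), not shifted — substitute k = 3^m to straighten it into a shift recurrence.
- a summation factor: the recursion divides its index rather than shifting it — there is no previous-term chain for a summation factor to telescope.
- the master substitution — yes — fits the structure here.


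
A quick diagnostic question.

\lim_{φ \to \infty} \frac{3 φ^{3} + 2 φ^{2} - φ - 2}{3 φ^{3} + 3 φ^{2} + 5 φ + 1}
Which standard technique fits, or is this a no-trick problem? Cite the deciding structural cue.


Verdict: dominant-term comparison — divide through by the highest power of φ; every lower-order term dies and the dominant terms decide the limit. Viewed as a single quotient this is an ∞/∞ form — an at-infinity application of l'Hôpital's rule would also resolve it; comparing leading growth reads the answer without differentiating.


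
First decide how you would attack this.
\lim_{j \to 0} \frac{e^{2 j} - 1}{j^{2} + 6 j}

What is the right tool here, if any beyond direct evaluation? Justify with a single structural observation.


Diagnosis: l'Hôpital's rule (0/0) — both numerator and denominator vanish at 0: the genuine 0/0 indeterminate that l'Hôpital exists for. One could equally expand both pieces locally and compare leading terms; the rule does that in one stroke.


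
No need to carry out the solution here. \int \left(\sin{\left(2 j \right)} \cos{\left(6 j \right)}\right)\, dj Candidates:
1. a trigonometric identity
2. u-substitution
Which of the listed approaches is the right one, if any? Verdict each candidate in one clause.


Method: a trigonometric identity — two different frequencies multiply in \sin{\left(2 j \right)} \cos{\left(6 j \right)}; the product-to-sum formula separates them.
- a trigonometric identity: yes, a natural case for it.
- u-substitution — no subexpression of the integrand pairs with its own derivative as a factor — individual terms may offer their own substitutions, but any change of variable covering the whole integral would have to be constructed from outside the expression.


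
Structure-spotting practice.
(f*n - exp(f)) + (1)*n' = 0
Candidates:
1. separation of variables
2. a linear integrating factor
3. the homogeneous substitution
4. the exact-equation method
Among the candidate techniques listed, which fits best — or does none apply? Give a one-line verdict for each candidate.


Diagnosis: a linear integrating factor — the equation is linear in n with coefficient f; multiplying by the integrating factor exp(∫f) makes the left side a perfect derivative.
- separation of variables — the two dependences are entangled, not a clean product of one-variable pieces.
- a linear integrating factor: applicable, and directly so.
- the homogeneous substitution — the slope changes under joint rescaling, failing the degree-zero test.
- the exact-equation method — the mixed-partials test fails on this split — it is not an exact differential as presented.


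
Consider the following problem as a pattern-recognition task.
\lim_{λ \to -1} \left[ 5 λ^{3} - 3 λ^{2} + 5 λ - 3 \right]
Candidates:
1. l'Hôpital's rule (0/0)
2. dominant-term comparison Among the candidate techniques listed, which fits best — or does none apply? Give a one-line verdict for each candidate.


Method: no special technique — the function is continuous at -1; evaluation is itself the limit, no machinery required.
- l'Hôpital's rule (0/0) — substituting the point produces a determinate value, not a 0 over 0 clash.
- dominant-term comparison — no dominant power emerges to decide the limit by degree comparison.


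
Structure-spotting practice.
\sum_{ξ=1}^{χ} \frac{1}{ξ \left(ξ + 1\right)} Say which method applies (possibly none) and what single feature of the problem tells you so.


Technique: telescoping — integer-spaced poles in \frac{1}{ξ \left(ξ + 1\right)} are the telescoping signature in disguise.


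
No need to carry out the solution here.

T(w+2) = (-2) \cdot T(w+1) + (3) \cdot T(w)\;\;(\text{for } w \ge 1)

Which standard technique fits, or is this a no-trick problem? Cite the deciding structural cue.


Diagnosis: the characteristic-root method — linear, homogeneous, constant coefficients: solutions of the form r^w exist — find the roots of the characteristic polynomial.


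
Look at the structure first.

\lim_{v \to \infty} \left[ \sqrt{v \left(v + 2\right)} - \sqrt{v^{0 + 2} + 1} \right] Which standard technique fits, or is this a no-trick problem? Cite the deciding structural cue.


Method: conjugate multiplication — divergence minus divergence hides a finite answer — expose it by pairing \sqrt{v \left(v + 2\right)} - \sqrt{v^{0 + 2} + 1} with its conjugate.


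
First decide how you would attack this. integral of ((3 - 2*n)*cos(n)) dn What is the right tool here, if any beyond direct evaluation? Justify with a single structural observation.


Best approach: integration by parts — a polynomial factor 3 - 2*n multiplies cos(n); differentiating 3 - 2*n lowers its degree while cos(n) integrates cleanly, so parts wins.


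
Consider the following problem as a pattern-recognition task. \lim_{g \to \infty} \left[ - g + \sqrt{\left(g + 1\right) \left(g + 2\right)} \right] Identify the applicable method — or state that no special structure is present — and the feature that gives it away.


Diagnosis: conjugate multiplication — two divergent pieces with a minus sign between them and a radical in the mix: rationalize \sqrt{\left(g + 1\right) \left(g + 2\right)} - g before any limit law applies.


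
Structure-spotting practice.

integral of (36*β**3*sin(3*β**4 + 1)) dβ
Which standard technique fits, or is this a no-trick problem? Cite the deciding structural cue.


Method: u-substitution — gathered as a product, the integrand carries the factor 36*β**3 — up to a constant, the derivative of the inner expression 3*β**4 + 1 — so u = 3*β**4 + 1 collapses the integral.


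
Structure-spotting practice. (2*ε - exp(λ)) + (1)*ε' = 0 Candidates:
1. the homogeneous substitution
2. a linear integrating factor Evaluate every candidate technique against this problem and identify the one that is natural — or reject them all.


Diagnosis: a linear integrating factor — first power of ε, nonzero forcing: the integrating-factor recipe applies verbatim with p = 2.
- the homogeneous substitution — the slope changes under joint rescaling, failing the degree-zero test.
- a linear integrating factor: yes — fits the structure here.


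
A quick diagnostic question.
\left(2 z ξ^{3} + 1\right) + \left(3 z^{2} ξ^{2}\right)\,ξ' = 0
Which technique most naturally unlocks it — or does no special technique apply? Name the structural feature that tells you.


Technique: the exact-equation method — this form is already the differential of something: the matching mixed partials of 2 z ξ^{3} + 1 and 3 z^{2} ξ^{2} prove it.


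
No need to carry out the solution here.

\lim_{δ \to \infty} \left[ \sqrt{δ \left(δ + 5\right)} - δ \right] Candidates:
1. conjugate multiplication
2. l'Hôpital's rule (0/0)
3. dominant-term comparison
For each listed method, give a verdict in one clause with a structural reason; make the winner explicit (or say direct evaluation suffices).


Technique: conjugate multiplication — two divergent pieces with a minus sign between them and a radical in the mix: rationalize \sqrt{δ \left(δ + 5\right)} - δ before any limit law applies.
- conjugate multiplication: yes, a natural case for it.
- l'Hôpital's rule (0/0) — no quotient structure at all: the clash is ∞ minus ∞, which rationalizing converts into a tractable ratio.
- dominant-term comparison — no dominant-degree comparison decides it.


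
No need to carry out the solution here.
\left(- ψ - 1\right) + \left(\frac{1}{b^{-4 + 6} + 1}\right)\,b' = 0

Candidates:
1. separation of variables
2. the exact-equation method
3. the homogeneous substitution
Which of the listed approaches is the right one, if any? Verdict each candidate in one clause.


Best approach: separation of variables — all dependence on the two variables factors apart, the defining separable shape.
- separation of variables: applies; the problem has the shape this method handles.
- the exact-equation method — the cross-partial test holds only vacuously — each coefficient lives in its own variable, so the exactness machinery reads no structure the split form does not already show.
- the homogeneous substitution: the slope changes under joint rescaling, failing the degree-zero test.


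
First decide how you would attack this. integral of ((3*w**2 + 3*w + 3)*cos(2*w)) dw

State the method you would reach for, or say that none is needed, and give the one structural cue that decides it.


Verdict: integration by parts — 3*w**2 + 3*w + 3 dies after finitely many derivatives while cos(2*w) cycles under integration — the tabular/parts setup.


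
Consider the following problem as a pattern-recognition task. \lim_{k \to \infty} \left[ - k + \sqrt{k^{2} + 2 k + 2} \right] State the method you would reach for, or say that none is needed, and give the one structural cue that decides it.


Verdict: conjugate multiplication — neither \sqrt{k^{2} + 2 k + 2} nor k converges alone, so rewrite their difference as a conjugate-rationalized quotient first.


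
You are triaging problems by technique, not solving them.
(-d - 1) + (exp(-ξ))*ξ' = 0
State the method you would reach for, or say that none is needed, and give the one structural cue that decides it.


Verdict: separation of variables — separating collects all ξ-dependence with the derivative and leaves all d-dependence opposite: variables separate. The cross-partial test also passes here (vacuously, each side single-variable); the potential-function route would work, separation is simply more immediate.


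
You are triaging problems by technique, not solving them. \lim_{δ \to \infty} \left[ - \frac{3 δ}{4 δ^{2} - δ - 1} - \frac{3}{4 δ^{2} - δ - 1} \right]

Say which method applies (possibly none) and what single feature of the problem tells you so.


Best approach: dominant-term comparison — divide through by the highest power of δ; every lower-order term dies and the dominant terms decide the limit. l'Hôpital's at-infinity variant applies to the expression viewed as a single quotient; the leading-term comparison is the direct route.


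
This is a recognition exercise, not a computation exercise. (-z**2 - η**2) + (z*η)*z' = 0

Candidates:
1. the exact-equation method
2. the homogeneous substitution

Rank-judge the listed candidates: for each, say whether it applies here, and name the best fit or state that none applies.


Technique: the homogeneous substitution — scaling η and z together leaves the slope fixed — it depends only on z/η, so substitute the ratio. This doubles as a Bernoulli equation in the unknown as written; the homogeneous route needs no setup at all.
- the exact-equation method — the mixed partial derivatives differ, so the left side is not a total differential.
- the homogeneous substitution — applicable, and directly so.


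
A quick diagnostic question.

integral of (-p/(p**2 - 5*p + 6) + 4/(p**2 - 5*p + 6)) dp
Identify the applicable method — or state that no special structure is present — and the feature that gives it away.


Diagnosis: partial fractions — with p**2 - 5*p + 6 factorable and the degree on top strictly smaller, simple-fraction decomposition is immediate.


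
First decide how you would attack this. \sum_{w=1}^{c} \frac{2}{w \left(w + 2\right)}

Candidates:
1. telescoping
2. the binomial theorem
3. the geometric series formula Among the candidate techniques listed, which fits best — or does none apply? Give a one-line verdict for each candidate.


Technique: telescoping — \frac{2}{w \left(w + 2\right)} hides a difference of shifted reciprocals — decompose it and the middle of the sum vanishes.
- telescoping: applicable, and directly so.
- the binomial theorem — the terms lack the binomial-coefficient-weighted complementary-power pattern of an expansion.
- the geometric series formula: no single multiplier carries one term to the next throughout the sum.


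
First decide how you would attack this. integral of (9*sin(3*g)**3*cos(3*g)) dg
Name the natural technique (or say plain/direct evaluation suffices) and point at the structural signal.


Verdict: u-substitution — viewed as a product, the integrand is a composition evaluated at sin(3*g) times (a constant multiple of) that inner expression's derivative, so u = sin(3*g) makes it elementary.


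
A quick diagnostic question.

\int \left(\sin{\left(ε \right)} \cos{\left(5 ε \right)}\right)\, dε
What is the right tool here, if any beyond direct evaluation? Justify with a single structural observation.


Technique: a trigonometric identity — distinct frequencies under one product (\sin{\left(ε \right)} \cos{\left(5 ε \right)}): the product-to-sum identity is the systematic route to an integrable form.


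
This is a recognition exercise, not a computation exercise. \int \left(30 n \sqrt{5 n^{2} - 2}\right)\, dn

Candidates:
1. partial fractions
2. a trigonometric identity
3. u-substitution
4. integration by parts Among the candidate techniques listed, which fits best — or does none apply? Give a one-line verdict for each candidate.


Diagnosis: u-substitution — everything non-trivial happens through the inner expression 5 n^{2} - 2, and its derivative accounts for the remaining factor up to a constant, so set u = 5 n^{2} - 2.
- partial fractions: there is no rational-function structure to decompose.
- a trigonometric identity: with no trigonometric functions present, identity rewriting has no target.
- u-substitution: yes, a natural case for it.
- integration by parts: the non-polynomial partner is not one of the parts kernels — exp, sine, or cosine with a degree-1 argument, or a logarithm.


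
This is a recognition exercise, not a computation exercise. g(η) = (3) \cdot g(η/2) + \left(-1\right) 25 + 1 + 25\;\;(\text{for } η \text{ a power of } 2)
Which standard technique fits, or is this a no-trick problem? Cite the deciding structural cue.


Technique: the master substitution — treat m = log base 2 of η as the new clock: one recursion step advances m by one while η scales by 2.


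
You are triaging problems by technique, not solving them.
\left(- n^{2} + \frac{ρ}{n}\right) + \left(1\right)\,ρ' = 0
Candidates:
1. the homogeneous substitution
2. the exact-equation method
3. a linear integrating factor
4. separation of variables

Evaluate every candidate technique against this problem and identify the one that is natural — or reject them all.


Best approach: a linear integrating factor — linear in the unknown with genuine forcing: multiply through by the exponential of the integrated coefficient and the left side closes into one derivative.
- the homogeneous substitution — the ratio substitution does not collapse this equation.
- the exact-equation method — the mixed-partials test fails on this split — it is not an exact differential as presented.
- a linear integrating factor — a fit — the right tool for this form.
- separation of variables — the two dependences are entangled, not a clean product of one-variable pieces.


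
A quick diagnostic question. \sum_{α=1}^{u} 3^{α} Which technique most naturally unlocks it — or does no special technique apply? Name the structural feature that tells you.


Method: the geometric series formula — check a ratio of consecutive terms: it is 3, independent of the index, so the geometric formula closes the sum.


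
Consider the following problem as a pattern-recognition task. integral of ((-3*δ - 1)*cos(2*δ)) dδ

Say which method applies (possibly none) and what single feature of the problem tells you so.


Technique: integration by parts — -3*δ - 1 dies after finitely many derivatives while cos(2*δ) cycles under integration — the tabular/parts setup.


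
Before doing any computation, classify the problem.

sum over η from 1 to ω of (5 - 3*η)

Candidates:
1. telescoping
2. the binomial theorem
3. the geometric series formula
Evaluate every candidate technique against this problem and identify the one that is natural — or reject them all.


Technique: no special technique — nothing telescopes and nothing is geometric; polynomial terms in η sum term by term.
- telescoping — in the displayed form, no term reappears at a neighboring index to cancel against.
- the binomial theorem: no binomial coefficients pair up with complementary powers here.
- the geometric series formula: the ratio of consecutive terms depends on the index.


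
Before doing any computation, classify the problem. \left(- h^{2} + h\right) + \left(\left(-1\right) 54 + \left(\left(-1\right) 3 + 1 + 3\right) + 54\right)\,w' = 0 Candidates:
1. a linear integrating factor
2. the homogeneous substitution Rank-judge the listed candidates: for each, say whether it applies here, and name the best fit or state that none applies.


Best approach: no special technique — solved for the derivative, w never appears on the right — this is a direct integration in h, not a differential-equations problem at heart.
- a linear integrating factor — with the unknown absent the integrating factor is a formality; direct integration is the working structure.
- the homogeneous substitution — the ratio substitution does not collapse this equation.


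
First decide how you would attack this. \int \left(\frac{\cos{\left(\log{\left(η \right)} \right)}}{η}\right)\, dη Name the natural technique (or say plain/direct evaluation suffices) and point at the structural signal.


Diagnosis: u-substitution — collected, the integrand has one factor that is, up to a constant, the derivative of an inner expression the rest depends on — substitute for that inner expression.


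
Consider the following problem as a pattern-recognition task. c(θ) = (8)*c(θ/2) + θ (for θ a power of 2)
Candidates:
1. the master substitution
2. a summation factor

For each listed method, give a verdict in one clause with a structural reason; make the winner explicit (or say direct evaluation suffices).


Diagnosis: the master substitution — the argument contracts 2-fold per step: reindex θ exponentially and solve the linear recurrence in the new index.
- the master substitution: applicable, and directly so.
- a summation factor — the recursion divides its index rather than shifting it — there is no previous-term chain for a summation factor to telescope.


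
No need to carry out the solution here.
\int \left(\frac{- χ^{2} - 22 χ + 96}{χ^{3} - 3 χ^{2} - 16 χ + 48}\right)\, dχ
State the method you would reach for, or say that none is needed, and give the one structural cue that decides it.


Technique: partial fractions — a proper rational integrand whose denominator splits into simpler factors — decompose into partial fractions first.


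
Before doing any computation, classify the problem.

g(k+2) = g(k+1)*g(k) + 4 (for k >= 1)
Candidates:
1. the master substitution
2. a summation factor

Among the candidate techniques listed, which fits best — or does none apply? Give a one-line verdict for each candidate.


Technique: no special technique — the recurrence is nonlinear in the sequence terms; no linear-recurrence method fits it as written — one iterates or studies it directly.
- the master substitution — no fixed divisor shrinks the index between calls.
- a summation factor: the recursion is nonlinear — outside the first-order linear family a summation factor addresses.


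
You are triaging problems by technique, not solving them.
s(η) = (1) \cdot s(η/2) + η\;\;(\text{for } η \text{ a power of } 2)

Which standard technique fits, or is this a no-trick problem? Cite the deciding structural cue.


Verdict: the master substitution — the argument contracts 2-fold per step: reindex η exponentially and solve the linear recurrence in the new index.


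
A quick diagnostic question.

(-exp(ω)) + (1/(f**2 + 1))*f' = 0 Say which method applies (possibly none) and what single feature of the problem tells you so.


Verdict: separation of variables — separating collects all f-dependence with the derivative and leaves all ω-dependence opposite: variables separate. An exactness check succeeds on this form as well — separation and the potential function arrive at the same answer, separation more directly.


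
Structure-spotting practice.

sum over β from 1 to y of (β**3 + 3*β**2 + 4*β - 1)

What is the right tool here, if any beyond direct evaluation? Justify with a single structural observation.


Diagnosis: no special technique — constant-multiple powers of β with no cancellation partners and no common ratio — use the standard power-sum formulas.


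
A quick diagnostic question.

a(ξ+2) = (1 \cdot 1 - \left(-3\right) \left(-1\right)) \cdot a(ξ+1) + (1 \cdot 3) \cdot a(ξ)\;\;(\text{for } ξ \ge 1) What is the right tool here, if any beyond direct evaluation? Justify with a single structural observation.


Method: the characteristic-root method — the recurrence treats every index alike (constant coefficients, no forcing) — precisely the regime where r^ξ trials close it.


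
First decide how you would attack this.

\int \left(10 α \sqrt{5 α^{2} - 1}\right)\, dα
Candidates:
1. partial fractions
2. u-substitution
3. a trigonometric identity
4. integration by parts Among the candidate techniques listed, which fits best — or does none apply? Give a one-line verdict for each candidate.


Method: u-substitution — set u = 5 α^{2} - 1: a constant multiple of its derivative, namely 10 α, is present as a factor once the integrand is collected, so the du is sitting there waiting.
- partial fractions — the expression is not a ratio of polynomials that decomposes further.
- u-substitution — applicable, and directly so.
- a trigonometric identity: there is no trigonometric structure at all — the integrand carries no sine or cosine to rewrite.
- integration by parts — a polynomial factor is present, but its partner is not an exp, sine, or cosine of a degree-1 argument, nor a logarithm.


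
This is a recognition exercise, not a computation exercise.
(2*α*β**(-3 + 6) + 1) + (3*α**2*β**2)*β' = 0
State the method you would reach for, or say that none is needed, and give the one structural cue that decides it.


Technique: the exact-equation method — because the two cross partials coincide, the form is conservative as written — recover its potential in (α, β).


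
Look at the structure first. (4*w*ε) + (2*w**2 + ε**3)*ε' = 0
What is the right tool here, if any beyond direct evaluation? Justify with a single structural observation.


Method: the exact-equation method — equality of cross partials is the green light — assemble the potential function term by term.


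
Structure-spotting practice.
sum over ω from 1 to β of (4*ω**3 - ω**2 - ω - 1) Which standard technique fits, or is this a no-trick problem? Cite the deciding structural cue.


Verdict: no special technique — with only polynomial terms in ω present, the classical sum-of-powers identities are all you need.


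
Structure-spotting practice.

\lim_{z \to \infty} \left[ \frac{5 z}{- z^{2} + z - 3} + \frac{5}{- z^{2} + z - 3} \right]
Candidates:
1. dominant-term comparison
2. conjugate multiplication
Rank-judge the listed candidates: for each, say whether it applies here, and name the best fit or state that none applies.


Diagnosis: dominant-term comparison — at large z only the top-degree terms survive; compare the leading terms and the limit falls out.
- dominant-term comparison: yes — fits the structure here.
- conjugate multiplication: the conjugate move applies to radical differences, which this is not.


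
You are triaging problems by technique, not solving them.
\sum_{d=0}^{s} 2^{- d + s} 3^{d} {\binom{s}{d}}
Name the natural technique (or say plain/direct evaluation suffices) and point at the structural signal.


Verdict: the binomial theorem — {\binom{s}{d}} weighting matched powers of 3 and 2 is the expanded form of (3 + 2)^s — fold it back up.


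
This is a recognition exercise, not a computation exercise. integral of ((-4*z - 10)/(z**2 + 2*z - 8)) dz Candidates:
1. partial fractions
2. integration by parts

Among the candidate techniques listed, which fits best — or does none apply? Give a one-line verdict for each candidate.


Diagnosis: partial fractions — a proper rational integrand over the factorable z**2 + 2*z - 8: partial fractions reduce it to elementary pieces.
- partial fractions — applicable, and directly so.
- integration by parts — the nonconstant-polynomial-times-standard-kernel pattern (an exp, sine, cosine, or logarithm partner) is absent.


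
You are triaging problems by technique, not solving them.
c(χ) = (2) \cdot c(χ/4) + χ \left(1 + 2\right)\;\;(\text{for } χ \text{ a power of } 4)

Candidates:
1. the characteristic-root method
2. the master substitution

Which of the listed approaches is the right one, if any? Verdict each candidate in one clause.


Verdict: the master substitution — the argument contracts 4-fold per step: reindex χ exponentially and solve the linear recurrence in the new index.
- the characteristic-root method — a divided-index call is not the fixed-shift linear shape that characteristic roots solve.
- the master substitution: applicable, and directly so.


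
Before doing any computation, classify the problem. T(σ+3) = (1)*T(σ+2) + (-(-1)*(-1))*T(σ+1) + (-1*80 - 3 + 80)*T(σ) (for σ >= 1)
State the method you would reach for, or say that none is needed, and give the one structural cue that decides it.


Verdict: the characteristic-root method — this is the constant-coefficient homogeneous case — the whole solution in σ reduces to a polynomial's roots.


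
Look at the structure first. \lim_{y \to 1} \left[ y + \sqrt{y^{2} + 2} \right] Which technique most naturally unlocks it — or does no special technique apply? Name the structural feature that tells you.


Method: no special technique — no zero denominators, no indeterminate clash at 1 — substitute and read off the value.


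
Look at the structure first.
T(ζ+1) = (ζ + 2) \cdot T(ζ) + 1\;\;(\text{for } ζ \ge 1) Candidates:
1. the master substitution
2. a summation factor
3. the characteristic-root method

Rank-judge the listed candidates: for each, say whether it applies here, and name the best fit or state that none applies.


Method: a summation factor — with the index-dependent coefficient ζ + 2, dividing by the cumulative product turns the left side into a pure difference.
- the master substitution — the recursion steps by a constant offset, so exponential reindexing is pointless.
- a summation factor: applies; the problem has the shape this method handles.
- the characteristic-root method — the coefficients vary with the index, breaking the constant-coefficient structure the method needs.


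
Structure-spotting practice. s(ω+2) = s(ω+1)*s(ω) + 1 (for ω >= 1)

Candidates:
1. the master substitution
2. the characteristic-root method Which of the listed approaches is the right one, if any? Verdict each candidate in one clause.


Best approach: no special technique — nonlinear feedback in the recursion rules out every root- or factor-based technique.
- the master substitution: the recursive argument is a shift of the index, not a fixed fraction of it.
- the characteristic-root method: nonlinearity rules out exponential-mode superposition from the start.


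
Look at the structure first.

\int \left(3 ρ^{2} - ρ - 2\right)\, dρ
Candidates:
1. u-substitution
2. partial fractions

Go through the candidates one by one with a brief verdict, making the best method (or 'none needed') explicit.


Best approach: no special technique — the integrand is a sum of constant multiples of powers of ρ — integrate term by term.
- u-substitution: any workable substitution here is cosmetic — the integrand is already in directly integrable form.
- partial fractions: there is no rational-function structure to decompose.


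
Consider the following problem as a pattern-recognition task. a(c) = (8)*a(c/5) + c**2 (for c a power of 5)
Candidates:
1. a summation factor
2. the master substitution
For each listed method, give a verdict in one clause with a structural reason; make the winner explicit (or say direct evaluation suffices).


Diagnosis: the master substitution — the argument c/5 divides the index by 5; the standard c = 5^m substitution converts it to a constant-shift recurrence.
- a summation factor — the recursion divides its index rather than shifting it — there is no previous-term chain for a summation factor to telescope.
- the master substitution — yes, a natural case for it.


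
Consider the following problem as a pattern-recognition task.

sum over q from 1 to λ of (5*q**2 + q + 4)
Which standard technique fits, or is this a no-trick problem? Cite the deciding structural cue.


Method: no special technique — this is bookkeeping, not technique: standard formulas for sums of constant-multiple powers of q apply termwise.


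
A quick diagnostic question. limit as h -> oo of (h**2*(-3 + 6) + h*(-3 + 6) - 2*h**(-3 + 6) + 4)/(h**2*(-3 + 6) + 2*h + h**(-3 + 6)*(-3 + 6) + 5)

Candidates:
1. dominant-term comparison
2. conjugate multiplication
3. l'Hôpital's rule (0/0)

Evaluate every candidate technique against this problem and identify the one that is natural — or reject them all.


Technique: dominant-term comparison — divide through by the highest power of h; every lower-order term dies and the dominant terms decide the limit.
- dominant-term comparison: applies; the problem has the shape this method handles.
- conjugate multiplication: there are no radicals in tension whose conjugate would simplify matters.
- l'Hôpital's rule (0/0) — viewed as a single quotient this runs to ∞/∞, not the 0/0 clash this candidate addresses; an at-infinity variant of the rule would resolve it, but comparing leading growth reads the answer without differentiating.


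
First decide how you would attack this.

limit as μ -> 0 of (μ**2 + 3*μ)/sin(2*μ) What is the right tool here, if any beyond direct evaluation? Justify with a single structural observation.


Verdict: l'Hôpital's rule (0/0) — numerator and denominator both vanish at 0 — a genuine 0/0 form, which is exactly when l'Hôpital applies. One could equally expand both pieces locally and compare leading terms; the rule does that in one stroke.


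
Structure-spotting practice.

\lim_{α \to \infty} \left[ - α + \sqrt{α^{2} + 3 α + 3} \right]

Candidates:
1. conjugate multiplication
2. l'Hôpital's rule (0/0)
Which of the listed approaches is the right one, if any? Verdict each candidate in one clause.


Verdict: conjugate multiplication — turning the difference into a conjugate-rationalized ratio makes the limit readable.
- conjugate multiplication: a fit — the right tool for this form.
- l'Hôpital's rule (0/0) — substitution produces ∞ − ∞ rather than a vanishing quotient; the rule needs a 0/0 ratio to act on.
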